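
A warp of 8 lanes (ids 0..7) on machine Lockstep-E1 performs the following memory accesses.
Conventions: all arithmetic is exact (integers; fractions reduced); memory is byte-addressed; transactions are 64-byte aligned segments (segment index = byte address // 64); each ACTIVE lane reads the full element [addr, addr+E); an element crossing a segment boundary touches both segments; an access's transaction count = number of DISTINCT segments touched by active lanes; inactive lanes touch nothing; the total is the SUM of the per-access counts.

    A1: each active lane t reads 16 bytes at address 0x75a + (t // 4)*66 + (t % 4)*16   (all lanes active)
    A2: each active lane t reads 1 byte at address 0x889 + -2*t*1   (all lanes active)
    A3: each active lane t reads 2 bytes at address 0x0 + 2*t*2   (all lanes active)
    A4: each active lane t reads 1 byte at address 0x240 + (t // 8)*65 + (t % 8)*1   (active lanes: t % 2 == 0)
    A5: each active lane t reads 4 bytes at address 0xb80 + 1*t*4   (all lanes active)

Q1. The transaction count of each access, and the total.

A1: 3 transactions
A2: 2 transactions
A3: 1 transaction
A4: 1 transaction
A5: 1 transaction

Answer: 3,2,1,1,1; total 8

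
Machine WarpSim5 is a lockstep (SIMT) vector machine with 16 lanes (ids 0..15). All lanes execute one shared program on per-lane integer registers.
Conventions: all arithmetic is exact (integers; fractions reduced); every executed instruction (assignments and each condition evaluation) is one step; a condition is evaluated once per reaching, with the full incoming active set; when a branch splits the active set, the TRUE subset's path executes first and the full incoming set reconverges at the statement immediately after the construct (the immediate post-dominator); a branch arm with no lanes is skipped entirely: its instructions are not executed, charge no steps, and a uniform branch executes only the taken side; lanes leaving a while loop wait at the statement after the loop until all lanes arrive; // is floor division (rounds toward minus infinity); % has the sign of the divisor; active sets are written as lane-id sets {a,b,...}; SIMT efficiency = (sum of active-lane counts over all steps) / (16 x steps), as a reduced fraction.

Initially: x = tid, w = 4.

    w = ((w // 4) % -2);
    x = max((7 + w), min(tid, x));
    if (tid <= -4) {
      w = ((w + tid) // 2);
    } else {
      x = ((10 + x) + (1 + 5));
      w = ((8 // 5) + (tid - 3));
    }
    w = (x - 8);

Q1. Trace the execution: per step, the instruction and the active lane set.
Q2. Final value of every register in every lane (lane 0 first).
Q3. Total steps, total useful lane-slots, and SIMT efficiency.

step 0: w <- ((w // 4) % -2)         {0,1,2,3,4,5,6,7,8,9,10,11,12,13,14,15}
step 1: x <- max((7 + w), min(tid, x)) {0,1,2,3,4,5,6,7,8,9,10,11,12,13,14,15}
step 2: eval (tid <= -4)             {0,1,2,3,4,5,6,7,8,9,10,11,12,13,14,15}
step 3: x <- ((10 + x) + (1 + 5))    {0,1,2,3,4,5,6,7,8,9,10,11,12,13,14,15}
step 4: w <- ((8 // 5) + (tid - 3))  {0,1,2,3,4,5,6,7,8,9,10,11,12,13,14,15}
step 5: w <- (x - 8)                 {0,1,2,3,4,5,6,7,8,9,10,11,12,13,14,15}

Answer: 6 steps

x: 22,22,22,22,22,22,22,23,24,25,26,27,28,29,30,31
w: 14,14,14,14,14,14,14,15,16,17,18,19,20,21,22,23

steps = 6; useful = 96; efficiency = 96/96 = 1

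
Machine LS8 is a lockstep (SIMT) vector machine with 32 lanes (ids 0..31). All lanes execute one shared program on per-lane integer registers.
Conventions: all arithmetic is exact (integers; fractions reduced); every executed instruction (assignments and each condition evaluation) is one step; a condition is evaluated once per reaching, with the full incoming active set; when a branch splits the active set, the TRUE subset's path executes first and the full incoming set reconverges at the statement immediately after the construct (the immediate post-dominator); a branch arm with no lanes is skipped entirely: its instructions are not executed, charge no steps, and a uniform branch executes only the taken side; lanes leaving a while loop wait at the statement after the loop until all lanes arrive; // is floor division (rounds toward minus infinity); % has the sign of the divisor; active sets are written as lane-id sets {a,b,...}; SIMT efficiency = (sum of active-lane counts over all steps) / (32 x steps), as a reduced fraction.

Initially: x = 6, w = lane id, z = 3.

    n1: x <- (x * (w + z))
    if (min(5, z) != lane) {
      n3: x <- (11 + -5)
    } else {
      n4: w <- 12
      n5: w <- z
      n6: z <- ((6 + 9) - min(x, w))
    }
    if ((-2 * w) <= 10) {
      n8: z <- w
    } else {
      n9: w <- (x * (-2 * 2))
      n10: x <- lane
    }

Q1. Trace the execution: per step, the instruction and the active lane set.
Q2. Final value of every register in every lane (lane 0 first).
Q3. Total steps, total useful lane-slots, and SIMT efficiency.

step 0: x <- (x * (w + z))           {0,1,2,3,4,5,6,7,8,9,10,11,12,13,14,15,16,17,18,19,20,21,22,23,24,25,26,27,28,29,30,31}
step 1: eval (min(5, z) != lane)     {0,1,2,3,4,5,6,7,8,9,10,11,12,13,14,15,16,17,18,19,20,21,22,23,24,25,26,27,28,29,30,31}
step 2: x <- (11 + -5)               {0,1,2,4,5,6,7,8,9,10,11,12,13,14,15,16,17,18,19,20,21,22,23,24,25,26,27,28,29,30,31}
step 3: w <- 12                      {3}
step 4: w <- z                       {3}
step 5: z <- ((6 + 9) - min(x, w))   {3}
step 6: eval ((-2 * w) <= 10)        {0,1,2,3,4,5,6,7,8,9,10,11,12,13,14,15,16,17,18,19,20,21,22,23,24,25,26,27,28,29,30,31}
step 7: z <- w                       {0,1,2,3,4,5,6,7,8,9,10,11,12,13,14,15,16,17,18,19,20,21,22,23,24,25,26,27,28,29,30,31}

Answer: 8 steps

x: 6,6,6,36,6,6,6,6,6,6,6,6,6,6,6,6,6,6,6,6,6,6,6,6,6,6,6,6,6,6,6,6
w: 0,1,2,3,4,5,6,7,8,9,10,11,12,13,14,15,16,17,18,19,20,21,22,23,24,25,26,27,28,29,30,31
z: 0,1,2,3,4,5,6,7,8,9,10,11,12,13,14,15,16,17,18,19,20,21,22,23,24,25,26,27,28,29,30,31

steps = 8; useful = 162; efficiency = 162/256 = 81/128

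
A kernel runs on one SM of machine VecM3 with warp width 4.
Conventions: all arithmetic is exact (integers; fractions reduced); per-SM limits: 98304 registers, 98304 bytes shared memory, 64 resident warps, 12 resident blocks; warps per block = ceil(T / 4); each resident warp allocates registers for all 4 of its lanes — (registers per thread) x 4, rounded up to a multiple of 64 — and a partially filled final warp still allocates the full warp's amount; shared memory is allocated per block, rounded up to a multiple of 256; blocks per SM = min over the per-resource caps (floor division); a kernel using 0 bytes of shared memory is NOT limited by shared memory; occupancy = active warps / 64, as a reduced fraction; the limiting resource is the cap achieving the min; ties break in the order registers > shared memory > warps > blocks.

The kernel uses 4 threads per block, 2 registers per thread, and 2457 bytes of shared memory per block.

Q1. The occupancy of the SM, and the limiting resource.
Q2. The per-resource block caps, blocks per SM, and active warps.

Answer: occupancy 3/16, limited by blocks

registers: 1536 blocks
shared memory: 38 blocks
warps: 64 blocks
blocks: 12 blocks

Answer: 12 blocks, 12 active warps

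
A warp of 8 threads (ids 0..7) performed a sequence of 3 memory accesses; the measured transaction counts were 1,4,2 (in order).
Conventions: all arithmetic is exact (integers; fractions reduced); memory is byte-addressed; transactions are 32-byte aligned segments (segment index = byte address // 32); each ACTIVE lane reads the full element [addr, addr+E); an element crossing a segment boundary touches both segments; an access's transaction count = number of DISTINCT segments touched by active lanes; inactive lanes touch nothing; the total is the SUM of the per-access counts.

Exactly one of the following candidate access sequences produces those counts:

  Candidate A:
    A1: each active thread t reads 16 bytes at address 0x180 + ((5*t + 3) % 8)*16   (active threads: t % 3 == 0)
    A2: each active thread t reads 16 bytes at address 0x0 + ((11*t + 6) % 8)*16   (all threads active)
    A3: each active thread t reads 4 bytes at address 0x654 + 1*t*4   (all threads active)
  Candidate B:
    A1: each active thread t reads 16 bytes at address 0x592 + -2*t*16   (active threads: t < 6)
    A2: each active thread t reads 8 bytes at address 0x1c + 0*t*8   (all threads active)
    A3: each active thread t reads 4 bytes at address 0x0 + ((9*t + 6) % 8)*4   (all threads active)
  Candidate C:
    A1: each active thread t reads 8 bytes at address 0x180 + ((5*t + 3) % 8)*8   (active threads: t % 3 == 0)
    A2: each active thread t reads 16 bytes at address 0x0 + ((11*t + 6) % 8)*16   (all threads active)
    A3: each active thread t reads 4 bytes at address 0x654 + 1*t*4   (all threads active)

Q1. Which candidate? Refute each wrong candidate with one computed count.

A: A1 gives 2 transactions, not 1
B: A1 gives 7 transactions, not 1
C: all counts match (1,4,2)

Answer: C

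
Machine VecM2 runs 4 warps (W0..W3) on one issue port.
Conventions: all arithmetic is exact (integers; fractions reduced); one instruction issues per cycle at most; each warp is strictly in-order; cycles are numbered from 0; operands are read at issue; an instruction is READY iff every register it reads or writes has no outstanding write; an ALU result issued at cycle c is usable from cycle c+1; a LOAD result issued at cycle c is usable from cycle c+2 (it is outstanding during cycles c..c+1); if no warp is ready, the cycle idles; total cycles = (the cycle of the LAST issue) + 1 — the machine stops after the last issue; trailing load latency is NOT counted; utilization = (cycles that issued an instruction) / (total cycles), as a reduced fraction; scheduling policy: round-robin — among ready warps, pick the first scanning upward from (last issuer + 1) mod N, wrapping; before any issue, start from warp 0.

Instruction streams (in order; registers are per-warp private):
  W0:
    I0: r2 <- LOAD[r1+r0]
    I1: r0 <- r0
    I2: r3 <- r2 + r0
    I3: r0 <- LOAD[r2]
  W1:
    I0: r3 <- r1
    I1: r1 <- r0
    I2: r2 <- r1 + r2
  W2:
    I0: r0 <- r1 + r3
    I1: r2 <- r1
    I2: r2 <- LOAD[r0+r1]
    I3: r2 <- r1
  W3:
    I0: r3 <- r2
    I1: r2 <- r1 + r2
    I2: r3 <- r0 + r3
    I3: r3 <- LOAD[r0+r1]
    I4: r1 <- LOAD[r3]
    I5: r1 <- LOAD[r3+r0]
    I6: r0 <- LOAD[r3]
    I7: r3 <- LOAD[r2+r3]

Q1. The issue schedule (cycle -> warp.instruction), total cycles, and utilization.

cycle 0: W0.I0
cycle 1: W1.I0
cycle 2: W2.I0
cycle 3: W3.I0
cycle 4: W0.I1
cycle 5: W1.I1
cycle 6: W2.I1
cycle 7: W3.I1
cycle 8: W0.I2
cycle 9: W1.I2
cycle 10: W2.I2
cycle 11: W3.I2
cycle 12: W0.I3
cycle 13: W2.I3
cycle 14: W3.I3
cycle 15: idle
cycle 16: W3.I4
cycle 17: idle
cycle 18: W3.I5
cycle 19: W3.I6
cycle 20: W3.I7

Answer: 21 cycles, utilization 19/21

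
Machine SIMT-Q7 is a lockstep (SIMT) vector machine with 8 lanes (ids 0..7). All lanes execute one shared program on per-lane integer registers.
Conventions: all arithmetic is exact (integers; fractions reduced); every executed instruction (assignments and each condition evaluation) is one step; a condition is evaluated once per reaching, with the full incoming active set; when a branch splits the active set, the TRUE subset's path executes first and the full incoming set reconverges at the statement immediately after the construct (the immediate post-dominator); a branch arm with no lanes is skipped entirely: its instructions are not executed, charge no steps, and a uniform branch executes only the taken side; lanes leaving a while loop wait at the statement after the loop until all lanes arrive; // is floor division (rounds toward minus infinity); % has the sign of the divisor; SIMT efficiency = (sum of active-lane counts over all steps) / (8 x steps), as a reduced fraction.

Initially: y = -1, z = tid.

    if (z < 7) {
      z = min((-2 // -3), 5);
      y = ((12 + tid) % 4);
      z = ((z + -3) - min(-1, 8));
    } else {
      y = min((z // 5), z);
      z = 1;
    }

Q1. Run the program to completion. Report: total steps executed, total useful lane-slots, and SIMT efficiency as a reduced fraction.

Answer: 6 steps, 31 useful, 31/48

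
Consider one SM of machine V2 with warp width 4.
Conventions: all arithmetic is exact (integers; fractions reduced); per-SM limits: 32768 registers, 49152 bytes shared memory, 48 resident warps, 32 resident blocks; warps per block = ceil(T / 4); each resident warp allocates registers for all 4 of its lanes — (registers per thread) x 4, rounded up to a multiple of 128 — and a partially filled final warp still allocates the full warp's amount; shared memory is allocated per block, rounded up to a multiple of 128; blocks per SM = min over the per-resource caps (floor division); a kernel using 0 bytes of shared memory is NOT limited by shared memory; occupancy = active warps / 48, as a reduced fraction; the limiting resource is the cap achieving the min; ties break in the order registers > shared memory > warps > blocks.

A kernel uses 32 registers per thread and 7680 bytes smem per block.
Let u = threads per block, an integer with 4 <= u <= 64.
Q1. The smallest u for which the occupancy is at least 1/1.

Answer: u = 29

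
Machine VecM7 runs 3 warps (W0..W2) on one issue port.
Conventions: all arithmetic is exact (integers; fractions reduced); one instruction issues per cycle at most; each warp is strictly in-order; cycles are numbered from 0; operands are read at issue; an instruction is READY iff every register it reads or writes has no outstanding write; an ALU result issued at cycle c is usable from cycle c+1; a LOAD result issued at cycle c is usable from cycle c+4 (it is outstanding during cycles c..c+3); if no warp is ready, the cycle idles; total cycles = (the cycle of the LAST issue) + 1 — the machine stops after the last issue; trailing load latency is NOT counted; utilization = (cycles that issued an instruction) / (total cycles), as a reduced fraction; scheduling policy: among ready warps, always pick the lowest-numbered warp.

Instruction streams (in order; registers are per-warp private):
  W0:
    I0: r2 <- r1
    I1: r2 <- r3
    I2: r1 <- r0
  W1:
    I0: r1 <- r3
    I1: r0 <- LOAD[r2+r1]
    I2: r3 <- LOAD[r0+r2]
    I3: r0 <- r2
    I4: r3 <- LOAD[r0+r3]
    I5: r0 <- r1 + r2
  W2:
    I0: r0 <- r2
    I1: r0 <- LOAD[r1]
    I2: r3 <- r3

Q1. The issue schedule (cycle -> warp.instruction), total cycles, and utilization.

cycle 0: W0.I0
cycle 1: W0.I1
cycle 2: W0.I2
cycle 3: W1.I0
cycle 4: W1.I1
cycle 5: W2.I0
cycle 6: W2.I1
cycle 7: W2.I2
cycle 8: W1.I2
cycle 9: W1.I3
cycle 10: idle
cycle 11: idle
cycle 12: W1.I4
cycle 13: W1.I5

Answer: 14 cycles, utilization 6/7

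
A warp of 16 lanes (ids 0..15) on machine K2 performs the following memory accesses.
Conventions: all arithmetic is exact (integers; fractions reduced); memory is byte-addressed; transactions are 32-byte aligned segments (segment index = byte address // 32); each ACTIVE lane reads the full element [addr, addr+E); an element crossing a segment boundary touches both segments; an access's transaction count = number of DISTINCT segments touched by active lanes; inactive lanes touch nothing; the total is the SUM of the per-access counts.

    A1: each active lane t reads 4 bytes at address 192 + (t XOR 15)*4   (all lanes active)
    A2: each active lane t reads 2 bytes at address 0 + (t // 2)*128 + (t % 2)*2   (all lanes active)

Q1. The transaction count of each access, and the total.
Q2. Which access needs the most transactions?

A1: 2 transactions
A2: 8 transactions

Answer: 2,8; total 10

Answer: A2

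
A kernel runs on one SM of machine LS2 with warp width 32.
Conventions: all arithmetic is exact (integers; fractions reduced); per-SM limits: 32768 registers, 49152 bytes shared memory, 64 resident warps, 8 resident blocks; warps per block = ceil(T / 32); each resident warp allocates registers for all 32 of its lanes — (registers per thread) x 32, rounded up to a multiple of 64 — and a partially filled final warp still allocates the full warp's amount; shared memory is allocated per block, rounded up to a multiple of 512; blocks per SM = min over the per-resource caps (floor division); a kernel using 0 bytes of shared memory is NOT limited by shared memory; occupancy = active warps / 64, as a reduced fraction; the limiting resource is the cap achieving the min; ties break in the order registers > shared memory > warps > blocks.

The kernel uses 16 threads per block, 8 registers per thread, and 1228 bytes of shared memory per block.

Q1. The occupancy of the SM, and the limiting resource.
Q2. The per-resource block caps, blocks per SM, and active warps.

Answer: occupancy 1/8, limited by blocks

registers: 128 blocks
shared memory: 32 blocks
warps: 64 blocks
blocks: 8 blocks

Answer: 8 blocks, 8 active warps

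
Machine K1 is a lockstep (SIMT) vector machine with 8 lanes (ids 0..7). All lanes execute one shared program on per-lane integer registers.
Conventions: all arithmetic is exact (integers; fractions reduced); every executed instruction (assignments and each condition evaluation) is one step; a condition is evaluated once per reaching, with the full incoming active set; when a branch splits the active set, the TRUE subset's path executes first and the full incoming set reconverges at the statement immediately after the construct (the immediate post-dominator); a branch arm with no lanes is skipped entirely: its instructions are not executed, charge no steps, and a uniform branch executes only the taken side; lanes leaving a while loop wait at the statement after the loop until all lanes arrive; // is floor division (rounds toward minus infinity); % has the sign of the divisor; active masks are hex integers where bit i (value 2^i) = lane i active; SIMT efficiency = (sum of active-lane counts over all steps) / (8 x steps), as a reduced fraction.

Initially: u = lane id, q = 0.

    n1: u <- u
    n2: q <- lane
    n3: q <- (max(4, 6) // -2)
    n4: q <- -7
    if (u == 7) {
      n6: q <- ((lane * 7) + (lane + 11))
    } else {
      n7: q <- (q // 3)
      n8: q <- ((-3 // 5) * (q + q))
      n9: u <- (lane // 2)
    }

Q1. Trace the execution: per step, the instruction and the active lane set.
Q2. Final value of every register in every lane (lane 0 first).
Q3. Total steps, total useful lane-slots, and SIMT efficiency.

step 0: u <- u                       0xff
step 1: q <- lane                    0xff
step 2: q <- (max(4, 6) // -2)       0xff
step 3: q <- -7                      0xff
step 4: eval (u == 7)                0xff
step 5: q <- ((lane * 7) + (lane + 11)) 0x80
step 6: q <- (q // 3)                0x7f
step 7: q <- ((-3 // 5) * (q + q))   0x7f
step 8: u <- (lane // 2)             0x7f

Answer: 9 steps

u: 0,0,1,1,2,2,3,7
q: 6,6,6,6,6,6,6,67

steps = 9; useful = 62; efficiency = 62/72 = 31/36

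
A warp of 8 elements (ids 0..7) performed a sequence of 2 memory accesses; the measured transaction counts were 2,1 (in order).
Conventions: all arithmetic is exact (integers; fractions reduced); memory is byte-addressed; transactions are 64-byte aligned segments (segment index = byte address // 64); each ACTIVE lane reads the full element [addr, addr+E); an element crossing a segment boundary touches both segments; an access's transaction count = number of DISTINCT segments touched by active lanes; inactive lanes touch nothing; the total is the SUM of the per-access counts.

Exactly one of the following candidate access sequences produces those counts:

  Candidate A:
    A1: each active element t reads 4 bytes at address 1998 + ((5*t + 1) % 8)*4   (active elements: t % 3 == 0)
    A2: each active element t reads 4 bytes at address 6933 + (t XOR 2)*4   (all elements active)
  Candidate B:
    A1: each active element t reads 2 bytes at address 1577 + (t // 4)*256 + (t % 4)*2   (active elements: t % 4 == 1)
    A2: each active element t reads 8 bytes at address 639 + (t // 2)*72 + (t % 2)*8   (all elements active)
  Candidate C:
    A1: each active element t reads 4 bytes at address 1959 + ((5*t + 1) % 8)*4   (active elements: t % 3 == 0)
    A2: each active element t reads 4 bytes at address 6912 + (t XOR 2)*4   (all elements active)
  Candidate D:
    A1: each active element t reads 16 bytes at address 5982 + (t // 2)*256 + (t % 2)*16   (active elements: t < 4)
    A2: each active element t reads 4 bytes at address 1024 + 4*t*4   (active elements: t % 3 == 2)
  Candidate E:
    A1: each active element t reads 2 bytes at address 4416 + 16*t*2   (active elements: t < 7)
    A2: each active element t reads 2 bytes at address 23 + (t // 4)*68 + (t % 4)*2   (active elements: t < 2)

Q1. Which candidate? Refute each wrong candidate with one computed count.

A: A1 gives 1 transaction, not 2
B: A2 gives 5 transactions, not 1
D: A2 gives 2 transactions, not 1
E: A1 gives 4 transactions, not 2
C: all counts match (2,1)

Answer: C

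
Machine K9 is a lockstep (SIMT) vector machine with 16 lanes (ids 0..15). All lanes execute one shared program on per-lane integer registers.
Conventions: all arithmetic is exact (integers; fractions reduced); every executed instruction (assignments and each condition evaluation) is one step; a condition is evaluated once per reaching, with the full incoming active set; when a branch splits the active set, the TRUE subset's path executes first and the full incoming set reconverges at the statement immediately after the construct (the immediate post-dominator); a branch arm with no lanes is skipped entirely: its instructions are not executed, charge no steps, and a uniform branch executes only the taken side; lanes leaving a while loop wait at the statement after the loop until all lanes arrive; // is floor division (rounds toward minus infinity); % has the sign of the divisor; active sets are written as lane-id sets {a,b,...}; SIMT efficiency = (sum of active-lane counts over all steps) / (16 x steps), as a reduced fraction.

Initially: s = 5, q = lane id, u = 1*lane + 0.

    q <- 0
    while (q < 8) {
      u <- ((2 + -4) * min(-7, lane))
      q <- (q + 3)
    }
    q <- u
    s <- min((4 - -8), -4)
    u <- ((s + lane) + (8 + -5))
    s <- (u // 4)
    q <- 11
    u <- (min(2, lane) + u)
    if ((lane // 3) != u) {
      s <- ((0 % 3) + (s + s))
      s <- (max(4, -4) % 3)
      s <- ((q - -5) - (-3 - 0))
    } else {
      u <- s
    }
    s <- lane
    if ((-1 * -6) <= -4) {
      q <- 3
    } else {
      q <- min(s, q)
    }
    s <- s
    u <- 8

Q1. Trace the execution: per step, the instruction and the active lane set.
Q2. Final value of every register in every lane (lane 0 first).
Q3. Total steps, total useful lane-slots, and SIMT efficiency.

step 0: q <- 0                       {0,1,2,3,4,5,6,7,8,9,10,11,12,13,14,15}
step 1: eval (q < 8)                 {0,1,2,3,4,5,6,7,8,9,10,11,12,13,14,15}
step 2: u <- ((2 + -4) * min(-7, lane)) {0,1,2,3,4,5,6,7,8,9,10,11,12,13,14,15}
step 3: q <- (q + 3)                 {0,1,2,3,4,5,6,7,8,9,10,11,12,13,14,15}
step 4: eval (q < 8)                 {0,1,2,3,4,5,6,7,8,9,10,11,12,13,14,15}
step 5: u <- ((2 + -4) * min(-7, lane)) {0,1,2,3,4,5,6,7,8,9,10,11,12,13,14,15}
step 6: q <- (q + 3)                 {0,1,2,3,4,5,6,7,8,9,10,11,12,13,14,15}
step 7: eval (q < 8)                 {0,1,2,3,4,5,6,7,8,9,10,11,12,13,14,15}
step 8: u <- ((2 + -4) * min(-7, lane)) {0,1,2,3,4,5,6,7,8,9,10,11,12,13,14,15}
step 9: q <- (q + 3)                 {0,1,2,3,4,5,6,7,8,9,10,11,12,13,14,15}
step 10: eval (q < 8)                 {0,1,2,3,4,5,6,7,8,9,10,11,12,13,14,15}
step 11: q <- u                       {0,1,2,3,4,5,6,7,8,9,10,11,12,13,14,15}
step 12: s <- min((4 - -8), -4)       {0,1,2,3,4,5,6,7,8,9,10,11,12,13,14,15}
step 13: u <- ((s + lane) + (8 + -5)) {0,1,2,3,4,5,6,7,8,9,10,11,12,13,14,15}
step 14: s <- (u // 4)                {0,1,2,3,4,5,6,7,8,9,10,11,12,13,14,15}
step 15: q <- 11                      {0,1,2,3,4,5,6,7,8,9,10,11,12,13,14,15}
step 16: u <- (min(2, lane) + u)      {0,1,2,3,4,5,6,7,8,9,10,11,12,13,14,15}
step 17: eval ((lane // 3) != u)      {0,1,2,3,4,5,6,7,8,9,10,11,12,13,14,15}
step 18: s <- ((0 % 3) + (s + s))     {0,1,2,3,4,5,6,7,8,9,10,11,12,13,14,15}
step 19: s <- (max(4, -4) % 3)        {0,1,2,3,4,5,6,7,8,9,10,11,12,13,14,15}
step 20: s <- ((q - -5) - (-3 - 0))   {0,1,2,3,4,5,6,7,8,9,10,11,12,13,14,15}
step 21: s <- lane                    {0,1,2,3,4,5,6,7,8,9,10,11,12,13,14,15}
step 22: eval ((-1 * -6) <= -4)       {0,1,2,3,4,5,6,7,8,9,10,11,12,13,14,15}
step 23: q <- min(s, q)               {0,1,2,3,4,5,6,7,8,9,10,11,12,13,14,15}
step 24: s <- s                       {0,1,2,3,4,5,6,7,8,9,10,11,12,13,14,15}
step 25: u <- 8                       {0,1,2,3,4,5,6,7,8,9,10,11,12,13,14,15}

Answer: 26 steps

s: 0,1,2,3,4,5,6,7,8,9,10,11,12,13,14,15
q: 0,1,2,3,4,5,6,7,8,9,10,11,11,11,11,11
u: 8,8,8,8,8,8,8,8,8,8,8,8,8,8,8,8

steps = 26; useful = 416; efficiency = 416/416 = 1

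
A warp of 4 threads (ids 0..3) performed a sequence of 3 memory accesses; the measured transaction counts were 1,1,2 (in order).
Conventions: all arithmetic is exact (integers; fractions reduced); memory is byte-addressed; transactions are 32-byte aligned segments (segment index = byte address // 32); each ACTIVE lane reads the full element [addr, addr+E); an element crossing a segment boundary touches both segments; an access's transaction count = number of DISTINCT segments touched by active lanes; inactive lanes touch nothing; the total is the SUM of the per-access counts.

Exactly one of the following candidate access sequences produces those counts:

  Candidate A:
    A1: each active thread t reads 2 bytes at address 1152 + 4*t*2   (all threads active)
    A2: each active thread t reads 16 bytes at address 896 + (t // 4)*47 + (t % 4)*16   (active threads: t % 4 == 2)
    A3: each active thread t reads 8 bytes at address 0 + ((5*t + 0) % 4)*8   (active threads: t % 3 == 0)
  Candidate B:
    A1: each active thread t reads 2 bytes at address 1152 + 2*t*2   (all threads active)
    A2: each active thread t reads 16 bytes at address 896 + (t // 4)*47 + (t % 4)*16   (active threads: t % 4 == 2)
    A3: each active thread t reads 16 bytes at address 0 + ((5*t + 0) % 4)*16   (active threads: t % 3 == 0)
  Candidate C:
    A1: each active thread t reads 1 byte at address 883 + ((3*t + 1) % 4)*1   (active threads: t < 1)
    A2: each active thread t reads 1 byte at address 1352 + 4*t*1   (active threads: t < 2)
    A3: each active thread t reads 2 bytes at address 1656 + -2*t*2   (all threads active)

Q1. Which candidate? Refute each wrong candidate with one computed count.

A: A3 gives 1 transaction, not 2
C: A3 gives 1 transaction, not 2
B: all counts match (1,1,2)

Answer: B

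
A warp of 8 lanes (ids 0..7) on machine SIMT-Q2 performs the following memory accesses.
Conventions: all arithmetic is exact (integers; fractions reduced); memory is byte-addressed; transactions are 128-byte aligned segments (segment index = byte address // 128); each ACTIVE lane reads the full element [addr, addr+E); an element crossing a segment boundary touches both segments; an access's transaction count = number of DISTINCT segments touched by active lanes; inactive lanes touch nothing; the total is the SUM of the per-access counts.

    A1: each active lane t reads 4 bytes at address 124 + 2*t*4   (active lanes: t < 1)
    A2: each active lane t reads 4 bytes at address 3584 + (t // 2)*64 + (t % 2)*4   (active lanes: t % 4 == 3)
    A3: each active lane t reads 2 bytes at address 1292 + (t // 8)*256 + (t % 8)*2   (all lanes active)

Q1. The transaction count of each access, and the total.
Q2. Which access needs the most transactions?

A1: 1 transaction
A2: 2 transactions
A3: 1 transaction

Answer: 1,2,1; total 4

Answer: A2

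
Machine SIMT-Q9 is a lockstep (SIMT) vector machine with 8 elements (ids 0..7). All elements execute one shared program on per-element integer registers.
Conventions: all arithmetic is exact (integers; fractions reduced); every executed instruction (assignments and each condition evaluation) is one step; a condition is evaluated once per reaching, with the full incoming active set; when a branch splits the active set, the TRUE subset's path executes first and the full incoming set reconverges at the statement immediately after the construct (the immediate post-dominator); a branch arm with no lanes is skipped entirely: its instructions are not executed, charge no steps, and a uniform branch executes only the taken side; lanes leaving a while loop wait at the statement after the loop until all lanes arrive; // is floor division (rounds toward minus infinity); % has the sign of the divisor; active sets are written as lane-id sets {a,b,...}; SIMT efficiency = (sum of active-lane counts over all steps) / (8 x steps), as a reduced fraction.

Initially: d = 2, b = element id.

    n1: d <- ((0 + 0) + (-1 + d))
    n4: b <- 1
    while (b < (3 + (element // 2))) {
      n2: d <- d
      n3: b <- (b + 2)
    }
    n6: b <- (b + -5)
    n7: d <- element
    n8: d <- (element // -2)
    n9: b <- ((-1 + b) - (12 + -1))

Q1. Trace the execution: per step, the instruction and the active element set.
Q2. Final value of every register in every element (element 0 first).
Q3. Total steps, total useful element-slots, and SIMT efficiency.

step 0: d <- ((0 + 0) + (-1 + d))    {0,1,2,3,4,5,6,7}
step 1: b <- 1                       {0,1,2,3,4,5,6,7}
step 2: eval (b < (3 + (element // 2))) {0,1,2,3,4,5,6,7}
step 3: d <- d                       {0,1,2,3,4,5,6,7}
step 4: b <- (b + 2)                 {0,1,2,3,4,5,6,7}
step 5: eval (b < (3 + (element // 2))) {0,1,2,3,4,5,6,7}
step 6: d <- d                       {2,3,4,5,6,7}
step 7: b <- (b + 2)                 {2,3,4,5,6,7}
step 8: eval (b < (3 + (element // 2))) {2,3,4,5,6,7}
step 9: d <- d                       {6,7}
step 10: b <- (b + 2)                 {6,7}
step 11: eval (b < (3 + (element // 2))) {6,7}
step 12: b <- (b + -5)                {0,1,2,3,4,5,6,7}
step 13: d <- element                 {0,1,2,3,4,5,6,7}
step 14: d <- (element // -2)         {0,1,2,3,4,5,6,7}
step 15: b <- ((-1 + b) - (12 + -1))  {0,1,2,3,4,5,6,7}

Answer: 16 steps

d: 0,-1,-1,-2,-2,-3,-3,-4
b: -14,-14,-12,-12,-12,-12,-10,-10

steps = 16; useful = 104; efficiency = 104/128 = 13/16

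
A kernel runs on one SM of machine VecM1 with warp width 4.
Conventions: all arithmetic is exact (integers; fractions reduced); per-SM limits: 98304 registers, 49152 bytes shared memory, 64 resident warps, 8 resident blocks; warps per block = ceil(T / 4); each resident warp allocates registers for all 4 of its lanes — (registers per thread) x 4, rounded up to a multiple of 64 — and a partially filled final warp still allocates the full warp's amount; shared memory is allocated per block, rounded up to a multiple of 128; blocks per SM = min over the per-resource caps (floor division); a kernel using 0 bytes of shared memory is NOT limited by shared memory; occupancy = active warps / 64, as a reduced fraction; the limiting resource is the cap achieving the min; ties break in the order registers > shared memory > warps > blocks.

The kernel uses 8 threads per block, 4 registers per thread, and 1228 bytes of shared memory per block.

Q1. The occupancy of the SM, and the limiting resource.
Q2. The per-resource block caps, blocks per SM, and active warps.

Answer: occupancy 1/4, limited by blocks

registers: 768 blocks
shared memory: 38 blocks
warps: 32 blocks
blocks: 8 blocks

Answer: 8 blocks, 16 active warps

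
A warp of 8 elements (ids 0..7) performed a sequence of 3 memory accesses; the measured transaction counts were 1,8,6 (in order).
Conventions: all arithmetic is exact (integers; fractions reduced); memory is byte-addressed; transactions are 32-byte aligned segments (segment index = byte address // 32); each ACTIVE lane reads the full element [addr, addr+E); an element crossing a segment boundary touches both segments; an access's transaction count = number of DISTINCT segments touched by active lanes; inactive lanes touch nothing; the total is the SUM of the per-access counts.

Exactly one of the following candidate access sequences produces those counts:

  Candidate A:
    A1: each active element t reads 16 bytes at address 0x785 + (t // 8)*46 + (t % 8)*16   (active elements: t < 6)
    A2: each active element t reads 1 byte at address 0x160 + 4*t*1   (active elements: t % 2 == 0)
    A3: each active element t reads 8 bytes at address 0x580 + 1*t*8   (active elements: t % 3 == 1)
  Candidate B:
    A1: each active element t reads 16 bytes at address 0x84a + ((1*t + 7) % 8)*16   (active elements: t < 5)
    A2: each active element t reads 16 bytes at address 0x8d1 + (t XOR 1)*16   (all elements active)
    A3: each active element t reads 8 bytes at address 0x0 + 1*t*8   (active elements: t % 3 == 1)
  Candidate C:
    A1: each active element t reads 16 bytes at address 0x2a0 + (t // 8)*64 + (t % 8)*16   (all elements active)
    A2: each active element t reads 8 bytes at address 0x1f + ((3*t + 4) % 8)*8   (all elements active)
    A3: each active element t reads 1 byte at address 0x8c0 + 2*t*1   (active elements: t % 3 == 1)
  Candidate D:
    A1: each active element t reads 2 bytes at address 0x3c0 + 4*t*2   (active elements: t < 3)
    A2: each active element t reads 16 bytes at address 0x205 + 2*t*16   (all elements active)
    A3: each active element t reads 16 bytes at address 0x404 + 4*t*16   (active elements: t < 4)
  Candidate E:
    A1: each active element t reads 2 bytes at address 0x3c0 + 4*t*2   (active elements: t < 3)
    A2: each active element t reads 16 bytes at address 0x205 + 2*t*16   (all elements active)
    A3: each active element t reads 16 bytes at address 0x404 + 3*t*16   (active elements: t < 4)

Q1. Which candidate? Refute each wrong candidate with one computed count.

A: A1 gives 4 transactions, not 1
B: A1 gives 5 transactions, not 1
C: A1 gives 4 transactions, not 1
D: A3 gives 4 transactions, not 6
E: all counts match (1,8,6)

Answer: E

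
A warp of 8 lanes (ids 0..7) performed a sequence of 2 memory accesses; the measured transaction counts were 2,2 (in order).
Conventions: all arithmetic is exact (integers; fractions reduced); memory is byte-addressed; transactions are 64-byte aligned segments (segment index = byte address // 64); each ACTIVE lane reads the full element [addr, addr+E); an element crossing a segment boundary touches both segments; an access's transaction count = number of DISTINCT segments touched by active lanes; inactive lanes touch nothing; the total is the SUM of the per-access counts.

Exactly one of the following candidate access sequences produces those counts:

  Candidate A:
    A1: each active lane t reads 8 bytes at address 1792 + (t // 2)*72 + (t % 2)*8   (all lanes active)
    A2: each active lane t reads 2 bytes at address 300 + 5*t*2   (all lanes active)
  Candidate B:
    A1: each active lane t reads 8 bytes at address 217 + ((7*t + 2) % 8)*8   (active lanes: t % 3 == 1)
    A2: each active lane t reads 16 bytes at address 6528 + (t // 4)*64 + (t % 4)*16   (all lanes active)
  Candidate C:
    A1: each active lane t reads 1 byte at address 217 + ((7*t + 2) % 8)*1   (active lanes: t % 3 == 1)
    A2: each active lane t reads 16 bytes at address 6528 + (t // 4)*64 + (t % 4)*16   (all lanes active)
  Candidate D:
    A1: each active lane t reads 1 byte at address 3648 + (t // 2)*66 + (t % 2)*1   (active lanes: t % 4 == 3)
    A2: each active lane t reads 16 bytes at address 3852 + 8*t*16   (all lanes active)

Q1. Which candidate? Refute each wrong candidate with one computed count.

A: A1 gives 4 transactions, not 2
C: A1 gives 1 transaction, not 2
D: A2 gives 8 transactions, not 2
B: all counts match (2,2)

Answer: B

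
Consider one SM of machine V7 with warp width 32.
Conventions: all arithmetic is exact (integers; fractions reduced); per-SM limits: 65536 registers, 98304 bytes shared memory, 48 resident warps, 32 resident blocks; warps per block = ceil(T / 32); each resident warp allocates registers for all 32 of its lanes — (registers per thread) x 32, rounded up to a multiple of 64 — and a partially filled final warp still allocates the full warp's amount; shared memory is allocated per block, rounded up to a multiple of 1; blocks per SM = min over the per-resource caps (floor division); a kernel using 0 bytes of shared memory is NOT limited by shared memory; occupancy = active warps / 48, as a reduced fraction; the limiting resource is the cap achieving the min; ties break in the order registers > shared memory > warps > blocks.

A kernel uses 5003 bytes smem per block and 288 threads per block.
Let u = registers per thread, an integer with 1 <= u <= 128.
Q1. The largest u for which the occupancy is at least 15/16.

Answer: u = 44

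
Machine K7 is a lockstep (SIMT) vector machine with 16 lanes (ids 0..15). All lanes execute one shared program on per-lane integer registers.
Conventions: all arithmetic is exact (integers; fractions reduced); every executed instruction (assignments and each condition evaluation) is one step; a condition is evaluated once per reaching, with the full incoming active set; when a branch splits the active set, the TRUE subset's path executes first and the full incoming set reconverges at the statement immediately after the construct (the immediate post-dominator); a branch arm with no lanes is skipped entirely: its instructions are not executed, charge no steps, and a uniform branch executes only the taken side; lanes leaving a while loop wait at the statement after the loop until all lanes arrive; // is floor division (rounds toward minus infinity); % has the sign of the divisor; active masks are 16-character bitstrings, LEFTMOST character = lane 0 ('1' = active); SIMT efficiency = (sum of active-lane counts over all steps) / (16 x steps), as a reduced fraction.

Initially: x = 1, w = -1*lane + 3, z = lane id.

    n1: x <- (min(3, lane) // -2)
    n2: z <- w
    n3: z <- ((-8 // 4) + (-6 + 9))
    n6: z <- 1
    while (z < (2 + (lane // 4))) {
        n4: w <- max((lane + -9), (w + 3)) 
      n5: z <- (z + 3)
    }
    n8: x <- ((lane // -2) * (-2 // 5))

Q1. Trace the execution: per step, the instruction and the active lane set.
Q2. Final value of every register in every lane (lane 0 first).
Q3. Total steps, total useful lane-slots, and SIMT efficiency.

step 0: x <- (min(3, lane) // -2)    1111111111111111
step 1: z <- w                       1111111111111111
step 2: z <- ((-8 // 4) + (-6 + 9))  1111111111111111
step 3: z <- 1                       1111111111111111
step 4: eval (z < (2 + (lane // 4))) 1111111111111111
step 5: w <- max((lane + -9), (w + 3)) 1111111111111111
step 6: z <- (z + 3)                 1111111111111111
step 7: eval (z < (2 + (lane // 4))) 1111111111111111
step 8: w <- max((lane + -9), (w + 3)) 0000000000001111
step 9: z <- (z + 3)                 0000000000001111
step 10: eval (z < (2 + (lane // 4))) 0000000000001111
step 11: x <- ((lane // -2) * (-2 // 5)) 1111111111111111

Answer: 12 steps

x: 0,1,1,2,2,3,3,4,4,5,5,6,6,7,7,8
w: 6,5,4,3,2,1,0,-1,-1,0,1,2,6,7,8,9
z: 4,4,4,4,4,4,4,4,4,4,4,4,7,7,7,7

steps = 12; useful = 156; efficiency = 156/192 = 13/16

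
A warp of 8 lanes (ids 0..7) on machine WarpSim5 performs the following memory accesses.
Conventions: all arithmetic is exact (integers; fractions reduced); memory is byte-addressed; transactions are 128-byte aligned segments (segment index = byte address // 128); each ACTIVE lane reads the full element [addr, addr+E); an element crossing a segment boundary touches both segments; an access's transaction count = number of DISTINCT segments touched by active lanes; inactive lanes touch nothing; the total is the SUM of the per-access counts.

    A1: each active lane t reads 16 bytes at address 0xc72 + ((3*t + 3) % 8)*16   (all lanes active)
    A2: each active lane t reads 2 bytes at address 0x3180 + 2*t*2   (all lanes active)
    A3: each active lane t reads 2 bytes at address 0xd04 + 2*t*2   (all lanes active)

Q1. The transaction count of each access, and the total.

A1: 2 transactions
A2: 1 transaction
A3: 1 transaction

Answer: 2,1,1; total 4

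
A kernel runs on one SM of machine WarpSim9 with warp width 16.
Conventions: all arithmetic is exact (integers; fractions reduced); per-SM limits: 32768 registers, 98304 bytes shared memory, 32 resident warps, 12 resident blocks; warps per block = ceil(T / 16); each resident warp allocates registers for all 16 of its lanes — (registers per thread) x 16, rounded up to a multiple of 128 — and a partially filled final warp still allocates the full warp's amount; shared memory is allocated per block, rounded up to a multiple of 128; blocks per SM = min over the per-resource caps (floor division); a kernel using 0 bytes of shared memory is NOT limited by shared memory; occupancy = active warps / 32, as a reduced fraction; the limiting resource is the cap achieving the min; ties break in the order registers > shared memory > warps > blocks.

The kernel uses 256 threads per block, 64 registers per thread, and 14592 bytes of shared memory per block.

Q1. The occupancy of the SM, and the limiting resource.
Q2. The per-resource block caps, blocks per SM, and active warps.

Answer: occupancy 1, limited by registers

registers: 2 blocks
shared memory: 6 blocks
warps: 2 blocks
blocks: 12 blocks

Answer: 2 blocks, 32 active warps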